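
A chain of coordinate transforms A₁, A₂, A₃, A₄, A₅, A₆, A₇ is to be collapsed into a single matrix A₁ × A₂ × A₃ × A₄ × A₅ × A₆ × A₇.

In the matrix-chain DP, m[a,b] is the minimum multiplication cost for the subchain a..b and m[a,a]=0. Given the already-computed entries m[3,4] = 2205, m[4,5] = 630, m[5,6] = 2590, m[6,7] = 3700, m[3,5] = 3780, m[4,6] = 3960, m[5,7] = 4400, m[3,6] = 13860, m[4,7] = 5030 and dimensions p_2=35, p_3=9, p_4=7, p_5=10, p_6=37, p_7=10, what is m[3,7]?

8180

m[3,7] = min over k∈[3,6] of m[3,k]+m[k+1,7]+p_{2}·p_k·p_{7}.
k=3: 0 + 5030 + 35·9·10 = 8180; k=4: 2205 + 4400 + 35·7·10 = 9055; k=5: 3780 + 3700 + 35·10·10 = 10980; k=6: 13860 + 0 + 35·37·10 = 26810.
Minimum: 8180 at k=3.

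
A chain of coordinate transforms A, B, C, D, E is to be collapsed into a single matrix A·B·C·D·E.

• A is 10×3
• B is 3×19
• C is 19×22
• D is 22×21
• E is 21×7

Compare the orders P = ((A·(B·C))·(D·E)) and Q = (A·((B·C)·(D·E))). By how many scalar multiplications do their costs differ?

1528

Order P = ((A·(B·C))·(D·E)): (B·C): 3×19 by 19×22 → 3×22, cost 3·19·22 = 1254; (A·(B·C)): 10×3 by 3×22 → 10×22, cost 10·3·22 = 660; cumulative 1914; (D·E): 22×21 by 21×7 → 22×7, cost 22·21·7 = 3234; ((A·(B·C))·(D·E)): 10×22 by 22×7 → 10×7, cost 10·22·7 = 1540; cumulative 6688. Total 6688.
Order Q = (A·((B·C)·(D·E))): (B·C): 3×19 by 19×22 → 3×22, cost 3·19·22 = 1254; (D·E): 22×21 by 21×7 → 22×7, cost 22·21·7 = 3234; ((B·C)·(D·E)): 3×22 by 22×7 → 3×7, cost 3·22·7 = 462; cumulative 4950; (A·((B·C)·(D·E))): 10×3 by 3×7 → 10×7, cost 10·3·7 = 210; cumulative 5160. Total 5160.
Difference: |6688 − 5160| = 1528.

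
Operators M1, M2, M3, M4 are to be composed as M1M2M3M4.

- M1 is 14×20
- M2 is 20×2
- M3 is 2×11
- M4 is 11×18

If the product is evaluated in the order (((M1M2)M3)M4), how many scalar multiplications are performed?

3640

(M1M2): 14×20 by 20×2 → 14×2, cost 14·20·2 = 560
((M1M2)M3): 14×2 by 2×11 → 14×11, cost 14·2·11 = 308; cumulative 868
(((M1M2)M3)M4): 14×11 by 11×18 → 14×18, cost 14·11·18 = 2772; cumulative 3640
Total: 3640 scalar multiplications.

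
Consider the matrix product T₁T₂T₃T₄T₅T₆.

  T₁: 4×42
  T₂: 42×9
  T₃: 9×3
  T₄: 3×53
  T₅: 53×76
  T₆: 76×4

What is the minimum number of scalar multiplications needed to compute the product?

14664

Adjacent pairs: T₁T₂ = 4·42·9 = 1512; T₂T₃ = 42·9·3 = 1134; T₃T₄ = 9·3·53 = 1431; T₄T₅ = 3·53·76 = 12084; T₅T₆ = 53·76·4 = 16112.
Length 3: T₁..T₃: k=1: 0+1134+4·42·3=1638; k=2: 1512+0+4·9·3=1620 → min 1620 | T₂..T₄: k=2: 0+1431+42·9·53=21465; k=3: 1134+0+42·3·53=7812 → min 7812 | T₃..T₅: k=3: 0+12084+9·3·76=14136; k=4: 1431+0+9·53·76=37683 → min 14136 | T₄..T₆: k=4: 0+16112+3·53·4=16748; k=5: 12084+0+3·76·4=12996 → min 12996.
Length 4: T₁..T₄: k=1: 0+7812+4·42·53=16716; k=2: 1512+1431+4·9·53=4851; k=3: 1620+0+4·3·53=2256 → min 2256 | T₂..T₅: k=2: 0+14136+42·9·76=42864; k=3: 1134+12084+42·3·76=22794; k=4: 7812+0+42·53·76=176988 → min 22794 | T₃..T₆: k=3: 0+12996+9·3·4=13104; k=4: 1431+16112+9·53·4=19451; k=5: 14136+0+9·76·4=16872 → min 13104.
Length 5: T₁..T₅: k=1: 0+22794+4·42·76=35562; k=2: 1512+14136+4·9·76=18384; k=3: 1620+12084+4·3·76=14616; k=4: 2256+0+4·53·76=18368 → min 14616 | T₂..T₆: k=2: 0+13104+42·9·4=14616; k=3: 1134+12996+42·3·4=14634; k=4: 7812+16112+42·53·4=32828; k=5: 22794+0+42·76·4=35562 → min 14616.
Length 6: T₁..T₆: k=1: 0+14616+4·42·4=15288; k=2: 1512+13104+4·9·4=14760; k=3: 1620+12996+4·3·4=14664; k=4: 2256+16112+4·53·4=19216; k=5: 14616+0+4·76·4=15832 → min 14664.
Optimal order: (((T₁T₂)T₃)((T₄T₅)T₆)) with cost 14664.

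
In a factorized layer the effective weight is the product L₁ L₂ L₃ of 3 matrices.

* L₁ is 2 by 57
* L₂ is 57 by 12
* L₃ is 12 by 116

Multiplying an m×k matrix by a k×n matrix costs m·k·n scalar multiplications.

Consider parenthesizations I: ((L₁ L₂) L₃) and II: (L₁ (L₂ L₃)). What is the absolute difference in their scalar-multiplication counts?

88416

Order I = ((L₁ L₂) L₃): (L₁ L₂): 2×57 by 57×12 → 2×12, cost 2·57·12 = 1368; ((L₁ L₂) L₃): 2×12 by 12×116 → 2×116, cost 2·12·116 = 2784; cumulative 4152. Total 4152.
Order II = (L₁ (L₂ L₃)): (L₂ L₃): 57×12 by 12×116 → 57×116, cost 57·12·116 = 79344; (L₁ (L₂ L₃)): 2×57 by 57×116 → 2×116, cost 2·57·116 = 13224; cumulative 92568. Total 92568.
Difference: |4152 − 92568| = 88416.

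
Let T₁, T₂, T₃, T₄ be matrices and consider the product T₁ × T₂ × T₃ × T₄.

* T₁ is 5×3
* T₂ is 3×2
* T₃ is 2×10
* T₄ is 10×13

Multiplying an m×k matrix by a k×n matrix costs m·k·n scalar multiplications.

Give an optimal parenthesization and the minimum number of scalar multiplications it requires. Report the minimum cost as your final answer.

Adjacent pairs: T₁T₂ = 5·3·2 = 30; T₂T₃ = 3·2·10 = 60; T₃T₄ = 2·10·13 = 260.
Length 3: T₁..T₃: k=1: 0+60+5·3·10=210; k=2: 30+0+5·2·10=130 → min 130 | T₂..T₄: k=2: 0+260+3·2·13=338; k=3: 60+0+3·10·13=450 → min 338.
Length 4: T₁..T₄: k=1: 0+338+5·3·13=533; k=2: 30+260+5·2·13=420; k=3: 130+0+5·10·13=780 → min 420.
Optimal parenthesization: ((T₁ × T₂) × (T₃ × T₄)) with cost 420.

420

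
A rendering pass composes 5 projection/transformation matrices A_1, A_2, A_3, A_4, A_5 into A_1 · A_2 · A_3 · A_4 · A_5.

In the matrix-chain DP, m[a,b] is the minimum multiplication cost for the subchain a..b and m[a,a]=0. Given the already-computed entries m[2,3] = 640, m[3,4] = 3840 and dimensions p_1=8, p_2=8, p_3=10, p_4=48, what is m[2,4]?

m[2,4] = min over k∈[2,3] of m[2,k]+m[k+1,4]+p_{1}·p_k·p_{4}.
k=2: 0 + 3840 + 8·8·48 = 6912; k=3: 640 + 0 + 8·10·48 = 4480.
Minimum: 4480 at k=3.

4480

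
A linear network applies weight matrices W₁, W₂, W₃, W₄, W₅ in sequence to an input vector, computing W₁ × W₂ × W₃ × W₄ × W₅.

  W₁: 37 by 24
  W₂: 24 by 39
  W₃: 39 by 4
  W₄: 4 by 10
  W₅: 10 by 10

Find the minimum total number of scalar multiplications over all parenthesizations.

9176

Adjacent pairs: W₁W₂ = 37·24·39 = 34632; W₂W₃ = 24·39·4 = 3744; W₃W₄ = 39·4·10 = 1560; W₄W₅ = 4·10·10 = 400.
Length 3: W₁..W₃: k=1: 0+3744+37·24·4=7296; k=2: 34632+0+37·39·4=40404 → min 7296 | W₂..W₄: k=2: 0+1560+24·39·10=10920; k=3: 3744+0+24·4·10=4704 → min 4704 | W₃..W₅: k=3: 0+400+39·4·10=1960; k=4: 1560+0+39·10·10=5460 → min 1960.
Length 4: W₁..W₄: k=1: 0+4704+37·24·10=13584; k=2: 34632+1560+37·39·10=50622; k=3: 7296+0+37·4·10=8776 → min 8776 | W₂..W₅: k=2: 0+1960+24·39·10=11320; k=3: 3744+400+24·4·10=5104; k=4: 4704+0+24·10·10=7104 → min 5104.
Length 5: W₁..W₅: k=1: 0+5104+37·24·10=13984; k=2: 34632+1960+37·39·10=51022; k=3: 7296+400+37·4·10=9176; k=4: 8776+0+37·10·10=12476 → min 9176.
Optimal order: ((W₁ × (W₂ × W₃)) × (W₄ × W₅)) with cost 9176.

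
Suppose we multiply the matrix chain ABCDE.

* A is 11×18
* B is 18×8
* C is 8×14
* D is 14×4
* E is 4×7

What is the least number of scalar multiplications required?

2124

Adjacent pairs: AB = 11·18·8 = 1584; BC = 18·8·14 = 2016; CD = 8·14·4 = 448; DE = 14·4·7 = 392.
Length 3: A..C: k=1: 0+2016+11·18·14=4788; k=2: 1584+0+11·8·14=2816 → min 2816 | B..D: k=2: 0+448+18·8·4=1024; k=3: 2016+0+18·14·4=3024 → min 1024 | C..E: k=3: 0+392+8·14·7=1176; k=4: 448+0+8·4·7=672 → min 672.
Length 4: A..D: k=1: 0+1024+11·18·4=1816; k=2: 1584+448+11·8·4=2384; k=3: 2816+0+11·14·4=3432 → min 1816 | B..E: k=2: 0+672+18·8·7=1680; k=3: 2016+392+18·14·7=4172; k=4: 1024+0+18·4·7=1528 → min 1528.
Length 5: A..E: k=1: 0+1528+11·18·7=2914; k=2: 1584+672+11·8·7=2872; k=3: 2816+392+11·14·7=4286; k=4: 1816+0+11·4·7=2124 → min 2124.
Optimal order: ((A(B(CD)))E) with cost 2124.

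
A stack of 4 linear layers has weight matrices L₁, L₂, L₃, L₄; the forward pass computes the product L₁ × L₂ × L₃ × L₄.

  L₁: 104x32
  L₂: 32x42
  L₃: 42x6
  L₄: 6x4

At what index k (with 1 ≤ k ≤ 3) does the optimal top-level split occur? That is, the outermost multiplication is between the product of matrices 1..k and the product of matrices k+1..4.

Adjacent pairs: L₁L₂ = 104·32·42 = 139776; L₂L₃ = 32·42·6 = 8064; L₃L₄ = 42·6·4 = 1008.
Length 3: L₁..L₃: k=1: 0+8064+104·32·6=28032; k=2: 139776+0+104·42·6=165984 → min 28032 | L₂..L₄: k=2: 0+1008+32·42·4=6384; k=3: 8064+0+32·6·4=8832 → min 6384.
Top-level splits: k=1: (L₁..L₁)·(L₂..L₄) → 0+6384+104·32·4 = 19696; k=2: (L₁..L₂)·(L₃..L₄) → 139776+1008+104·42·4 = 158256; k=3: (L₁..L₃)·(L₄..L₄) → 28032+0+104·6·4 = 30528.
Best split is after L₁, i.e. k = 1.

1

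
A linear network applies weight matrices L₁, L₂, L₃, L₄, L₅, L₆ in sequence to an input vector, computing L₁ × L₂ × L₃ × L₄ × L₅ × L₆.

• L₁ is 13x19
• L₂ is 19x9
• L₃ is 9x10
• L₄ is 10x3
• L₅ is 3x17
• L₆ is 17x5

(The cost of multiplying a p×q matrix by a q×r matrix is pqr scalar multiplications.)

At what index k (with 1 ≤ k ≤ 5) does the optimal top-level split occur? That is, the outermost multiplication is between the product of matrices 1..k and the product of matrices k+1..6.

Adjacent pairs: L₁L₂ = 13·19·9 = 2223; L₂L₃ = 19·9·10 = 1710; L₃L₄ = 9·10·3 = 270; L₄L₅ = 10·3·17 = 510; L₅L₆ = 3·17·5 = 255.
Length 3: L₁..L₃: k=1: 0+1710+13·19·10=4180; k=2: 2223+0+13·9·10=3393 → min 3393 | L₂..L₄: k=2: 0+270+19·9·3=783; k=3: 1710+0+19·10·3=2280 → min 783 | L₃..L₅: k=3: 0+510+9·10·17=2040; k=4: 270+0+9·3·17=729 → min 729 | L₄..L₆: k=4: 0+255+10·3·5=405; k=5: 510+0+10·17·5=1360 → min 405.
Length 4: L₁..L₄: k=1: 0+783+13·19·3=1524; k=2: 2223+270+13·9·3=2844; k=3: 3393+0+13·10·3=3783 → min 1524 | L₂..L₅: k=2: 0+729+19·9·17=3636; k=3: 1710+510+19·10·17=5450; k=4: 783+0+19·3·17=1752 → min 1752 | L₃..L₆: k=3: 0+405+9·10·5=855; k=4: 270+255+9·3·5=660; k=5: 729+0+9·17·5=1494 → min 660.
Length 5: L₁..L₅: k=1: 0+1752+13·19·17=5951; k=2: 2223+729+13·9·17=4941; k=3: 3393+510+13·10·17=6113; k=4: 1524+0+13·3·17=2187 → min 2187 | L₂..L₆: k=2: 0+660+19·9·5=1515; k=3: 1710+405+19·10·5=3065; k=4: 783+255+19·3·5=1323; k=5: 1752+0+19·17·5=3367 → min 1323.
Top-level splits: k=1: (L₁..L₁)·(L₂..L₆) → 0+1323+13·19·5 = 2558; k=2: (L₁..L₂)·(L₃..L₆) → 2223+660+13·9·5 = 3468; k=3: (L₁..L₃)·(L₄..L₆) → 3393+405+13·10·5 = 4448; k=4: (L₁..L₄)·(L₅..L₆) → 1524+255+13·3·5 = 1974; k=5: (L₁..L₅)·(L₆..L₆) → 2187+0+13·17·5 = 3292.
Best split is after L₄, i.e. k = 4.

4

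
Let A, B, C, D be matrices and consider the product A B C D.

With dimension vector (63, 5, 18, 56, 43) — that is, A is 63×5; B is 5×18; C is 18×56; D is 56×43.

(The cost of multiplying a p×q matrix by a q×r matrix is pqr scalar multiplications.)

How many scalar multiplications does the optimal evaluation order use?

Adjacent pairs: AB = 63·5·18 = 5670; BC = 5·18·56 = 5040; CD = 18·56·43 = 43344.
Length 3: A..C: k=1: 0+5040+63·5·56=22680; k=2: 5670+0+63·18·56=69174 → min 22680 | B..D: k=2: 0+43344+5·18·43=47214; k=3: 5040+0+5·56·43=17080 → min 17080.
Length 4: A..D: k=1: 0+17080+63·5·43=30625; k=2: 5670+43344+63·18·43=97776; k=3: 22680+0+63·56·43=174384 → min 30625.
Optimal order: (A ((B C) D)) with cost 30625.

30625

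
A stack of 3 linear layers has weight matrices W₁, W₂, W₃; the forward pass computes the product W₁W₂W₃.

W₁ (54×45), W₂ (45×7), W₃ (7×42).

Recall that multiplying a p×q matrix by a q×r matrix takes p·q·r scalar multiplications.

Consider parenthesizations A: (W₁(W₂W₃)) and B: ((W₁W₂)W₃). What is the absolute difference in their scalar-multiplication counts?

Order A = (W₁(W₂W₃)): (W₂W₃): 45×7 by 7×42 → 45×42, cost 45·7·42 = 13230; (W₁(W₂W₃)): 54×45 by 45×42 → 54×42, cost 54·45·42 = 102060; cumulative 115290. Total 115290.
Order B = ((W₁W₂)W₃): (W₁W₂): 54×45 by 45×7 → 54×7, cost 54·45·7 = 17010; ((W₁W₂)W₃): 54×7 by 7×42 → 54×42, cost 54·7·42 = 15876; cumulative 32886. Total 32886.
Difference: |115290 − 32886| = 82404.

82404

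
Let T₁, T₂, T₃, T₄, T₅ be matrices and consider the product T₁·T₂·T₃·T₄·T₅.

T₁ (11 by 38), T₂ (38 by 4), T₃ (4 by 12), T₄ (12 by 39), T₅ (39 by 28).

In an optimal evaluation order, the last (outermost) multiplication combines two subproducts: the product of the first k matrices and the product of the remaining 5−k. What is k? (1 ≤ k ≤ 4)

Adjacent pairs: T₁T₂ = 11·38·4 = 1672; T₂T₃ = 38·4·12 = 1824; T₃T₄ = 4·12·39 = 1872; T₄T₅ = 12·39·28 = 13104.
Length 3: T₁..T₃: k=1: 0+1824+11·38·12=6840; k=2: 1672+0+11·4·12=2200 → min 2200 | T₂..T₄: k=2: 0+1872+38·4·39=7800; k=3: 1824+0+38·12·39=19608 → min 7800 | T₃..T₅: k=3: 0+13104+4·12·28=14448; k=4: 1872+0+4·39·28=6240 → min 6240.
Length 4: T₁..T₄: k=1: 0+7800+11·38·39=24102; k=2: 1672+1872+11·4·39=5260; k=3: 2200+0+11·12·39=7348 → min 5260 | T₂..T₅: k=2: 0+6240+38·4·28=10496; k=3: 1824+13104+38·12·28=27696; k=4: 7800+0+38·39·28=49296 → min 10496.
Top-level splits: k=1: (T₁..T₁)·(T₂..T₅) → 0+10496+11·38·28 = 22200; k=2: (T₁..T₂)·(T₃..T₅) → 1672+6240+11·4·28 = 9144; k=3: (T₁..T₃)·(T₄..T₅) → 2200+13104+11·12·28 = 19000; k=4: (T₁..T₄)·(T₅..T₅) → 5260+0+11·39·28 = 17272.
Best split is after T₂, i.e. k = 2.

2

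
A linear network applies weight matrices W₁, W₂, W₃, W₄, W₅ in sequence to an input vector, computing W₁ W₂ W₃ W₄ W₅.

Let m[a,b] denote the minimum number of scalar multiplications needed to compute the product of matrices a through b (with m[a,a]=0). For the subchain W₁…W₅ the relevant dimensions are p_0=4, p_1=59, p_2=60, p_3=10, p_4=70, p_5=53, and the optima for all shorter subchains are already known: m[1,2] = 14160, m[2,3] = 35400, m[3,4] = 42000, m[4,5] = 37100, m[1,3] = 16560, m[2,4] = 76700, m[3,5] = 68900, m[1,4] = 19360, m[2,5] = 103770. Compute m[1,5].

m[1,5] = min over k∈[1,4] of m[1,k]+m[k+1,5]+p_{0}·p_k·p_{5}.
k=1: 0 + 103770 + 4·59·53 = 116278; k=2: 14160 + 68900 + 4·60·53 = 95780; k=3: 16560 + 37100 + 4·10·53 = 55780; k=4: 19360 + 0 + 4·70·53 = 34200.
Minimum: 34200 at k=4.

34200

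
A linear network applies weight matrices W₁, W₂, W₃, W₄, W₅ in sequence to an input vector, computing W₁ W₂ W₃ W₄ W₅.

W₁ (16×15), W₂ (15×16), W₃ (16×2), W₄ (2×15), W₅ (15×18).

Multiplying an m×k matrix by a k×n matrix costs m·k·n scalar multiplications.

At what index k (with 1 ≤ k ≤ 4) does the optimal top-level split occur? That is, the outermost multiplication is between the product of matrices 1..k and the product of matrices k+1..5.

3

Adjacent pairs: W₁W₂ = 16·15·16 = 3840; W₂W₃ = 15·16·2 = 480; W₃W₄ = 16·2·15 = 480; W₄W₅ = 2·15·18 = 540.
Length 3: W₁..W₃: k=1: 0+480+16·15·2=960; k=2: 3840+0+16·16·2=4352 → min 960 | W₂..W₄: k=2: 0+480+15·16·15=4080; k=3: 480+0+15·2·15=930 → min 930 | W₃..W₅: k=3: 0+540+16·2·18=1116; k=4: 480+0+16·15·18=4800 → min 1116.
Length 4: W₁..W₄: k=1: 0+930+16·15·15=4530; k=2: 3840+480+16·16·15=8160; k=3: 960+0+16·2·15=1440 → min 1440 | W₂..W₅: k=2: 0+1116+15·16·18=5436; k=3: 480+540+15·2·18=1560; k=4: 930+0+15·15·18=4980 → min 1560.
Top-level splits: k=1: (W₁..W₁)·(W₂..W₅) → 0+1560+16·15·18 = 5880; k=2: (W₁..W₂)·(W₃..W₅) → 3840+1116+16·16·18 = 9564; k=3: (W₁..W₃)·(W₄..W₅) → 960+540+16·2·18 = 2076; k=4: (W₁..W₄)·(W₅..W₅) → 1440+0+16·15·18 = 5760.
Best split is after W₃, i.e. k = 3.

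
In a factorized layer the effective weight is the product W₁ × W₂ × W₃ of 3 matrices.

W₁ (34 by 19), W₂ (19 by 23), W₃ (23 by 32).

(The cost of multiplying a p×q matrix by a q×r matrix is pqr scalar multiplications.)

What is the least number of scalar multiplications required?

34656

Order (W₁ × (W₂ × W₃)): (W₂ × W₃): 19×23 by 23×32 → 19×32, cost 19·23·32 = 13984; (W₁ × (W₂ × W₃)): 34×19 by 19×32 → 34×32, cost 34·19·32 = 20672; cumulative 34656. Total 34656.
Order ((W₁ × W₂) × W₃): (W₁ × W₂): 34×19 by 19×23 → 34×23, cost 34·19·23 = 14858; ((W₁ × W₂) × W₃): 34×23 by 23×32 → 34×32, cost 34·23·32 = 25024; cumulative 39882. Total 39882.
Minimum: 34656.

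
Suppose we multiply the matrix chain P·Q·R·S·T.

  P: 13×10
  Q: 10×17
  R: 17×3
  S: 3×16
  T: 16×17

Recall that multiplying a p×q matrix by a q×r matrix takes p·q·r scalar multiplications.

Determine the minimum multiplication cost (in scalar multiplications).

2379

Adjacent pairs: PQ = 13·10·17 = 2210; QR = 10·17·3 = 510; RS = 17·3·16 = 816; ST = 3·16·17 = 816.
Length 3: P..R: k=1: 0+510+13·10·3=900; k=2: 2210+0+13·17·3=2873 → min 900 | Q..S: k=2: 0+816+10·17·16=3536; k=3: 510+0+10·3·16=990 → min 990 | R..T: k=3: 0+816+17·3·17=1683; k=4: 816+0+17·16·17=5440 → min 1683.
Length 4: P..S: k=1: 0+990+13·10·16=3070; k=2: 2210+816+13·17·16=6562; k=3: 900+0+13·3·16=1524 → min 1524 | Q..T: k=2: 0+1683+10·17·17=4573; k=3: 510+816+10·3·17=1836; k=4: 990+0+10·16·17=3710 → min 1836.
Length 5: P..T: k=1: 0+1836+13·10·17=4046; k=2: 2210+1683+13·17·17=7650; k=3: 900+816+13·3·17=2379; k=4: 1524+0+13·16·17=5060 → min 2379.
Optimal order: ((P·(Q·R))·(S·T)) with cost 2379.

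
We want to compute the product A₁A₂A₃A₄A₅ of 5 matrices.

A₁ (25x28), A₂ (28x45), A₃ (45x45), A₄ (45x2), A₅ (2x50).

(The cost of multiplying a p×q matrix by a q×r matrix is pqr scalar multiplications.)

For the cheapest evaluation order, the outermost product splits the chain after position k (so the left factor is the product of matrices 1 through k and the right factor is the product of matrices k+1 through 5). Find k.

4

Adjacent pairs: A₁A₂ = 25·28·45 = 31500; A₂A₃ = 28·45·45 = 56700; A₃A₄ = 45·45·2 = 4050; A₄A₅ = 45·2·50 = 4500.
Length 3: A₁..A₃: k=1: 0+56700+25·28·45=88200; k=2: 31500+0+25·45·45=82125 → min 82125 | A₂..A₄: k=2: 0+4050+28·45·2=6570; k=3: 56700+0+28·45·2=59220 → min 6570 | A₃..A₅: k=3: 0+4500+45·45·50=105750; k=4: 4050+0+45·2·50=8550 → min 8550.
Length 4: A₁..A₄: k=1: 0+6570+25·28·2=7970; k=2: 31500+4050+25·45·2=37800; k=3: 82125+0+25·45·2=84375 → min 7970 | A₂..A₅: k=2: 0+8550+28·45·50=71550; k=3: 56700+4500+28·45·50=124200; k=4: 6570+0+28·2·50=9370 → min 9370.
Top-level splits: k=1: (A₁..A₁)·(A₂..A₅) → 0+9370+25·28·50 = 44370; k=2: (A₁..A₂)·(A₃..A₅) → 31500+8550+25·45·50 = 96300; k=3: (A₁..A₃)·(A₄..A₅) → 82125+4500+25·45·50 = 142875; k=4: (A₁..A₄)·(A₅..A₅) → 7970+0+25·2·50 = 10470.
Best split is after A₄, i.e. k = 4.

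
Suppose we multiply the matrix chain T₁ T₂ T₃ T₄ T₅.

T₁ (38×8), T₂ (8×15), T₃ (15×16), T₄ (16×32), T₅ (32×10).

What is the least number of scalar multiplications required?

11360

Adjacent pairs: T₁T₂ = 38·8·15 = 4560; T₂T₃ = 8·15·16 = 1920; T₃T₄ = 15·16·32 = 7680; T₄T₅ = 16·32·10 = 5120.
Length 3: T₁..T₃: k=1: 0+1920+38·8·16=6784; k=2: 4560+0+38·15·16=13680 → min 6784 | T₂..T₄: k=2: 0+7680+8·15·32=11520; k=3: 1920+0+8·16·32=6016 → min 6016 | T₃..T₅: k=3: 0+5120+15·16·10=7520; k=4: 7680+0+15·32·10=12480 → min 7520.
Length 4: T₁..T₄: k=1: 0+6016+38·8·32=15744; k=2: 4560+7680+38·15·32=30480; k=3: 6784+0+38·16·32=26240 → min 15744 | T₂..T₅: k=2: 0+7520+8·15·10=8720; k=3: 1920+5120+8·16·10=8320; k=4: 6016+0+8·32·10=8576 → min 8320.
Length 5: T₁..T₅: k=1: 0+8320+38·8·10=11360; k=2: 4560+7520+38·15·10=17780; k=3: 6784+5120+38·16·10=17984; k=4: 15744+0+38·32·10=27904 → min 11360.
Optimal order: (T₁ ((T₂ T₃) (T₄ T₅))) with cost 11360.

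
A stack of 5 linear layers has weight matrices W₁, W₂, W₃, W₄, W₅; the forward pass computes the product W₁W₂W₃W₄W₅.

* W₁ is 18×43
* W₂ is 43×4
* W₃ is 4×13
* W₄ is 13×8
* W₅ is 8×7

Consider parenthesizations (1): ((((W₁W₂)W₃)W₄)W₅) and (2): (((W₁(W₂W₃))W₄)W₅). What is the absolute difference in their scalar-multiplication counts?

8266

Order (1) = ((((W₁W₂)W₃)W₄)W₅): (W₁W₂): 18×43 by 43×4 → 18×4, cost 18·43·4 = 3096; ((W₁W₂)W₃): 18×4 by 4×13 → 18×13, cost 18·4·13 = 936; cumulative 4032; (((W₁W₂)W₃)W₄): 18×13 by 13×8 → 18×8, cost 18·13·8 = 1872; cumulative 5904; ((((W₁W₂)W₃)W₄)W₅): 18×8 by 8×7 → 18×7, cost 18·8·7 = 1008; cumulative 6912. Total 6912.
Order (2) = (((W₁(W₂W₃))W₄)W₅): (W₂W₃): 43×4 by 4×13 → 43×13, cost 43·4·13 = 2236; (W₁(W₂W₃)): 18×43 by 43×13 → 18×13, cost 18·43·13 = 10062; cumulative 12298; ((W₁(W₂W₃))W₄): 18×13 by 13×8 → 18×8, cost 18·13·8 = 1872; cumulative 14170; (((W₁(W₂W₃))W₄)W₅): 18×8 by 8×7 → 18×7, cost 18·8·7 = 1008; cumulative 15178. Total 15178.
Difference: |6912 − 15178| = 8266.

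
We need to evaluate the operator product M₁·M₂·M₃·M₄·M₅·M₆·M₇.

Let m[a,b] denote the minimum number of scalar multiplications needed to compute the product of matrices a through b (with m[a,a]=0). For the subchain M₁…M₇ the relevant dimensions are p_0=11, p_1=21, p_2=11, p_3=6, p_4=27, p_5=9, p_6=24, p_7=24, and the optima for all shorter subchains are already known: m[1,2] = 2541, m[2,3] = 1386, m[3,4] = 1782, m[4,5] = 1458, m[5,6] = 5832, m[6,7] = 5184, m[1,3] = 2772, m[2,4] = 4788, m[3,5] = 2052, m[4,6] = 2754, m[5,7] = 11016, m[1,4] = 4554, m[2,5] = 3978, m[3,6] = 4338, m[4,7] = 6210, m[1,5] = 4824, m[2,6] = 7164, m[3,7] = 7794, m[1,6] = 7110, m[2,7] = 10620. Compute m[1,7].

10566

m[1,7] = min over k∈[1,6] of m[1,k]+m[k+1,7]+p_{0}·p_k·p_{7}.
k=1: 0 + 10620 + 11·21·24 = 16164; k=2: 2541 + 7794 + 11·11·24 = 13239; k=3: 2772 + 6210 + 11·6·24 = 10566; k=4: 4554 + 11016 + 11·27·24 = 22698; k=5: 4824 + 5184 + 11·9·24 = 12384; k=6: 7110 + 0 + 11·24·24 = 13446.
Minimum: 10566 at k=3.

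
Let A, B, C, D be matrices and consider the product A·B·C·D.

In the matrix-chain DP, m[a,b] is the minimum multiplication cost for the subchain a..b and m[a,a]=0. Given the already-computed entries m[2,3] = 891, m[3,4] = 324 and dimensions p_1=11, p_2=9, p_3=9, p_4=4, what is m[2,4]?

720

m[2,4] = min over k∈[2,3] of m[2,k]+m[k+1,4]+p_{1}·p_k·p_{4}.
k=2: 0 + 324 + 11·9·4 = 720; k=3: 891 + 0 + 11·9·4 = 1287.
Minimum: 720 at k=2.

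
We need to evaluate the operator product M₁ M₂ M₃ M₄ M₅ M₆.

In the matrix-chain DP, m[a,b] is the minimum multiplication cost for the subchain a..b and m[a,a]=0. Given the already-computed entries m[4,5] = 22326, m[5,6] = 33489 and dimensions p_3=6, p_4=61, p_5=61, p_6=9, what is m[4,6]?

25620

m[4,6] = min over k∈[4,5] of m[4,k]+m[k+1,6]+p_{3}·p_k·p_{6}.
k=4: 0 + 33489 + 6·61·9 = 36783; k=5: 22326 + 0 + 6·61·9 = 25620.
Minimum: 25620 at k=5.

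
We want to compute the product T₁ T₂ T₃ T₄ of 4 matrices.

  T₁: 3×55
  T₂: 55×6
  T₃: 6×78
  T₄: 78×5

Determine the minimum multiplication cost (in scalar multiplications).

Adjacent pairs: T₁T₂ = 3·55·6 = 990; T₂T₃ = 55·6·78 = 25740; T₃T₄ = 6·78·5 = 2340.
Length 3: T₁..T₃: k=1: 0+25740+3·55·78=38610; k=2: 990+0+3·6·78=2394 → min 2394 | T₂..T₄: k=2: 0+2340+55·6·5=3990; k=3: 25740+0+55·78·5=47190 → min 3990.
Length 4: T₁..T₄: k=1: 0+3990+3·55·5=4815; k=2: 990+2340+3·6·5=3420; k=3: 2394+0+3·78·5=3564 → min 3420.
Optimal order: ((T₁ T₂) (T₃ T₄)) with cost 3420.

3420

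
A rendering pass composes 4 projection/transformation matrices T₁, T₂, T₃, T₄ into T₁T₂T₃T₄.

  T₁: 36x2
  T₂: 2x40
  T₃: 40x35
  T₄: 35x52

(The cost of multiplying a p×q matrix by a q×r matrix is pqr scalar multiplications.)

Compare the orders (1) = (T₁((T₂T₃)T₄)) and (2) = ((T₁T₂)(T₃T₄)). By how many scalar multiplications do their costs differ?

140376

Order (1) = (T₁((T₂T₃)T₄)): (T₂T₃): 2×40 by 40×35 → 2×35, cost 2·40·35 = 2800; ((T₂T₃)T₄): 2×35 by 35×52 → 2×52, cost 2·35·52 = 3640; cumulative 6440; (T₁((T₂T₃)T₄)): 36×2 by 2×52 → 36×52, cost 36·2·52 = 3744; cumulative 10184. Total 10184.
Order (2) = ((T₁T₂)(T₃T₄)): (T₁T₂): 36×2 by 2×40 → 36×40, cost 36·2·40 = 2880; (T₃T₄): 40×35 by 35×52 → 40×52, cost 40·35·52 = 72800; ((T₁T₂)(T₃T₄)): 36×40 by 40×52 → 36×52, cost 36·40·52 = 74880; cumulative 150560. Total 150560.
Difference: |10184 − 150560| = 140376.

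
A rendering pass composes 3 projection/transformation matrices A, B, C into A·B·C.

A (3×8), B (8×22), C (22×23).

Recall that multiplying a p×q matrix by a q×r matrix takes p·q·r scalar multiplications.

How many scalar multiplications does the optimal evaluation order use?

Order (A·(B·C)): (B·C): 8×22 by 22×23 → 8×23, cost 8·22·23 = 4048; (A·(B·C)): 3×8 by 8×23 → 3×23, cost 3·8·23 = 552; cumulative 4600. Total 4600.
Order ((A·B)·C): (A·B): 3×8 by 8×22 → 3×22, cost 3·8·22 = 528; ((A·B)·C): 3×22 by 22×23 → 3×23, cost 3·22·23 = 1518; cumulative 2046. Total 2046.
Minimum: 2046.

2046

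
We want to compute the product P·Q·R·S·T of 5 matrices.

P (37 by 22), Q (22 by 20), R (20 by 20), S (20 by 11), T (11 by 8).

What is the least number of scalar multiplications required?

Adjacent pairs: PQ = 37·22·20 = 16280; QR = 22·20·20 = 8800; RS = 20·20·11 = 4400; ST = 20·11·8 = 1760.
Length 3: P..R: k=1: 0+8800+37·22·20=25080; k=2: 16280+0+37·20·20=31080 → min 25080 | Q..S: k=2: 0+4400+22·20·11=9240; k=3: 8800+0+22·20·11=13640 → min 9240 | R..T: k=3: 0+1760+20·20·8=4960; k=4: 4400+0+20·11·8=6160 → min 4960.
Length 4: P..S: k=1: 0+9240+37·22·11=18194; k=2: 16280+4400+37·20·11=28820; k=3: 25080+0+37·20·11=33220 → min 18194 | Q..T: k=2: 0+4960+22·20·8=8480; k=3: 8800+1760+22·20·8=14080; k=4: 9240+0+22·11·8=11176 → min 8480.
Length 5: P..T: k=1: 0+8480+37·22·8=14992; k=2: 16280+4960+37·20·8=27160; k=3: 25080+1760+37·20·8=32760; k=4: 18194+0+37·11·8=21450 → min 14992.
Optimal order: (P·(Q·(R·(S·T)))) with cost 14992.

14992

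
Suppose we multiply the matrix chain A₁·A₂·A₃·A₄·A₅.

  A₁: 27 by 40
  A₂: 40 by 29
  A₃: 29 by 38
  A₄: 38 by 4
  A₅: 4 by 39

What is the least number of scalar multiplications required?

Adjacent pairs: A₁A₂ = 27·40·29 = 31320; A₂A₃ = 40·29·38 = 44080; A₃A₄ = 29·38·4 = 4408; A₄A₅ = 38·4·39 = 5928.
Length 3: A₁..A₃: k=1: 0+44080+27·40·38=85120; k=2: 31320+0+27·29·38=61074 → min 61074 | A₂..A₄: k=2: 0+4408+40·29·4=9048; k=3: 44080+0+40·38·4=50160 → min 9048 | A₃..A₅: k=3: 0+5928+29·38·39=48906; k=4: 4408+0+29·4·39=8932 → min 8932.
Length 4: A₁..A₄: k=1: 0+9048+27·40·4=13368; k=2: 31320+4408+27·29·4=38860; k=3: 61074+0+27·38·4=65178 → min 13368 | A₂..A₅: k=2: 0+8932+40·29·39=54172; k=3: 44080+5928+40·38·39=109288; k=4: 9048+0+40·4·39=15288 → min 15288.
Length 5: A₁..A₅: k=1: 0+15288+27·40·39=57408; k=2: 31320+8932+27·29·39=70789; k=3: 61074+5928+27·38·39=107016; k=4: 13368+0+27·4·39=17580 → min 17580.
Optimal order: ((A₁·(A₂·(A₃·A₄)))·A₅) with cost 17580.

17580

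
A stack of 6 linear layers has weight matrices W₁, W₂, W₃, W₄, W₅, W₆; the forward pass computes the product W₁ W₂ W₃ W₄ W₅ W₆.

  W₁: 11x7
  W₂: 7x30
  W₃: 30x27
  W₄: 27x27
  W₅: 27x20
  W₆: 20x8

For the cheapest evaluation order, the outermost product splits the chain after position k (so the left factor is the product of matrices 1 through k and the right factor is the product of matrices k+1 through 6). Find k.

1

Adjacent pairs: W₁W₂ = 11·7·30 = 2310; W₂W₃ = 7·30·27 = 5670; W₃W₄ = 30·27·27 = 21870; W₄W₅ = 27·27·20 = 14580; W₅W₆ = 27·20·8 = 4320.
Length 3: W₁..W₃: k=1: 0+5670+11·7·27=7749; k=2: 2310+0+11·30·27=11220 → min 7749 | W₂..W₄: k=2: 0+21870+7·30·27=27540; k=3: 5670+0+7·27·27=10773 → min 10773 | W₃..W₅: k=3: 0+14580+30·27·20=30780; k=4: 21870+0+30·27·20=38070 → min 30780 | W₄..W₆: k=4: 0+4320+27·27·8=10152; k=5: 14580+0+27·20·8=18900 → min 10152.
Length 4: W₁..W₄: k=1: 0+10773+11·7·27=12852; k=2: 2310+21870+11·30·27=33090; k=3: 7749+0+11·27·27=15768 → min 12852 | W₂..W₅: k=2: 0+30780+7·30·20=34980; k=3: 5670+14580+7·27·20=24030; k=4: 10773+0+7·27·20=14553 → min 14553 | W₃..W₆: k=3: 0+10152+30·27·8=16632; k=4: 21870+4320+30·27·8=32670; k=5: 30780+0+30·20·8=35580 → min 16632.
Length 5: W₁..W₅: k=1: 0+14553+11·7·20=16093; k=2: 2310+30780+11·30·20=39690; k=3: 7749+14580+11·27·20=28269; k=4: 12852+0+11·27·20=18792 → min 16093 | W₂..W₆: k=2: 0+16632+7·30·8=18312; k=3: 5670+10152+7·27·8=17334; k=4: 10773+4320+7·27·8=16605; k=5: 14553+0+7·20·8=15673 → min 15673.
Top-level splits: k=1: (W₁..W₁)·(W₂..W₆) → 0+15673+11·7·8 = 16289; k=2: (W₁..W₂)·(W₃..W₆) → 2310+16632+11·30·8 = 21582; k=3: (W₁..W₃)·(W₄..W₆) → 7749+10152+11·27·8 = 20277; k=4: (W₁..W₄)·(W₅..W₆) → 12852+4320+11·27·8 = 19548; k=5: (W₁..W₅)·(W₆..W₆) → 16093+0+11·20·8 = 17853.
Best split is after W₁, i.e. k = 1.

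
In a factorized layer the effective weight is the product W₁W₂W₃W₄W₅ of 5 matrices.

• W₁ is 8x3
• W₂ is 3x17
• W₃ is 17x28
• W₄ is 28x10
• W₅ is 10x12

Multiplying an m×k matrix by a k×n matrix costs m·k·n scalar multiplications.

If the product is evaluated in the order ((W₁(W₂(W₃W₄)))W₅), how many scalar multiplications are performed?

(W₃W₄): 17×28 by 28×10 → 17×10, cost 17·28·10 = 4760
(W₂(W₃W₄)): 3×17 by 17×10 → 3×10, cost 3·17·10 = 510; cumulative 5270
(W₁(W₂(W₃W₄))): 8×3 by 3×10 → 8×10, cost 8·3·10 = 240; cumulative 5510
((W₁(W₂(W₃W₄)))W₅): 8×10 by 10×12 → 8×12, cost 8·10·12 = 960; cumulative 6470
Total: 6470 scalar multiplications.

6470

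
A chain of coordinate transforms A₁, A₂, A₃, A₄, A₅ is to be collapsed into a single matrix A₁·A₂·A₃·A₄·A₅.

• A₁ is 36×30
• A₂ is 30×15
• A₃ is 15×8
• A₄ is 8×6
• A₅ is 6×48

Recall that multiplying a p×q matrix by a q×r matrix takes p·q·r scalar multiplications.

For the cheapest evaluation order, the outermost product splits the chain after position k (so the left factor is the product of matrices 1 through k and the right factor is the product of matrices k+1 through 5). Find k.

Adjacent pairs: A₁A₂ = 36·30·15 = 16200; A₂A₃ = 30·15·8 = 3600; A₃A₄ = 15·8·6 = 720; A₄A₅ = 8·6·48 = 2304.
Length 3: A₁..A₃: k=1: 0+3600+36·30·8=12240; k=2: 16200+0+36·15·8=20520 → min 12240 | A₂..A₄: k=2: 0+720+30·15·6=3420; k=3: 3600+0+30·8·6=5040 → min 3420 | A₃..A₅: k=3: 0+2304+15·8·48=8064; k=4: 720+0+15·6·48=5040 → min 5040.
Length 4: A₁..A₄: k=1: 0+3420+36·30·6=9900; k=2: 16200+720+36·15·6=20160; k=3: 12240+0+36·8·6=13968 → min 9900 | A₂..A₅: k=2: 0+5040+30·15·48=26640; k=3: 3600+2304+30·8·48=17424; k=4: 3420+0+30·6·48=12060 → min 12060.
Top-level splits: k=1: (A₁..A₁)·(A₂..A₅) → 0+12060+36·30·48 = 63900; k=2: (A₁..A₂)·(A₃..A₅) → 16200+5040+36·15·48 = 47160; k=3: (A₁..A₃)·(A₄..A₅) → 12240+2304+36·8·48 = 28368; k=4: (A₁..A₄)·(A₅..A₅) → 9900+0+36·6·48 = 20268.
Best split is after A₄, i.e. k = 4.

4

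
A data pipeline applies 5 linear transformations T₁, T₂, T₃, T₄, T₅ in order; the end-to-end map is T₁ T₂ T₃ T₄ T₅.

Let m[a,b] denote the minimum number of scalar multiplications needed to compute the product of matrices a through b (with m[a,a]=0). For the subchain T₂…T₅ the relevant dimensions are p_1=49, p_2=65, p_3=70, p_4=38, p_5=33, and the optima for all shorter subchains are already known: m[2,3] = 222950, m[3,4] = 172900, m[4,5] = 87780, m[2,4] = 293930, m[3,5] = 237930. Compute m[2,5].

m[2,5] = min over k∈[2,4] of m[2,k]+m[k+1,5]+p_{1}·p_k·p_{5}.
k=2: 0 + 237930 + 49·65·33 = 343035; k=3: 222950 + 87780 + 49·70·33 = 423920; k=4: 293930 + 0 + 49·38·33 = 355376.
Minimum: 343035 at k=2.

343035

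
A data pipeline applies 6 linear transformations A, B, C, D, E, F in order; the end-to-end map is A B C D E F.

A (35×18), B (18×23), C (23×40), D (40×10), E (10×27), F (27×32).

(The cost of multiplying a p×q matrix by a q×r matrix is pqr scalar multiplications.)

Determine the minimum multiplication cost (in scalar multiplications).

Adjacent pairs: AB = 35·18·23 = 14490; BC = 18·23·40 = 16560; CD = 23·40·10 = 9200; DE = 40·10·27 = 10800; EF = 10·27·32 = 8640.
Length 3: A..C: k=1: 0+16560+35·18·40=41760; k=2: 14490+0+35·23·40=46690 → min 41760 | B..D: k=2: 0+9200+18·23·10=13340; k=3: 16560+0+18·40·10=23760 → min 13340 | C..E: k=3: 0+10800+23·40·27=35640; k=4: 9200+0+23·10·27=15410 → min 15410 | D..F: k=4: 0+8640+40·10·32=21440; k=5: 10800+0+40·27·32=45360 → min 21440.
Length 4: A..D: k=1: 0+13340+35·18·10=19640; k=2: 14490+9200+35·23·10=31740; k=3: 41760+0+35·40·10=55760 → min 19640 | B..E: k=2: 0+15410+18·23·27=26588; k=3: 16560+10800+18·40·27=46800; k=4: 13340+0+18·10·27=18200 → min 18200 | C..F: k=3: 0+21440+23·40·32=50880; k=4: 9200+8640+23·10·32=25200; k=5: 15410+0+23·27·32=35282 → min 25200.
Length 5: A..E: k=1: 0+18200+35·18·27=35210; k=2: 14490+15410+35·23·27=51635; k=3: 41760+10800+35·40·27=90360; k=4: 19640+0+35·10·27=29090 → min 29090 | B..F: k=2: 0+25200+18·23·32=38448; k=3: 16560+21440+18·40·32=61040; k=4: 13340+8640+18·10·32=27740; k=5: 18200+0+18·27·32=33752 → min 27740.
Length 6: A..F: k=1: 0+27740+35·18·32=47900; k=2: 14490+25200+35·23·32=65450; k=3: 41760+21440+35·40·32=108000; k=4: 19640+8640+35·10·32=39480; k=5: 29090+0+35·27·32=59330 → min 39480.
Optimal order: ((A (B (C D))) (E F)) with cost 39480.

39480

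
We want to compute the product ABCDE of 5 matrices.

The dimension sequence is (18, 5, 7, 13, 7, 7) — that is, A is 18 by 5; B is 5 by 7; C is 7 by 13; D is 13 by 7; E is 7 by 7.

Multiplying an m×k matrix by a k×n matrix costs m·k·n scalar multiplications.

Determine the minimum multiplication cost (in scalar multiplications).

Adjacent pairs: AB = 18·5·7 = 630; BC = 5·7·13 = 455; CD = 7·13·7 = 637; DE = 13·7·7 = 637.
Length 3: A..C: k=1: 0+455+18·5·13=1625; k=2: 630+0+18·7·13=2268 → min 1625 | B..D: k=2: 0+637+5·7·7=882; k=3: 455+0+5·13·7=910 → min 882 | C..E: k=3: 0+637+7·13·7=1274; k=4: 637+0+7·7·7=980 → min 980.
Length 4: A..D: k=1: 0+882+18·5·7=1512; k=2: 630+637+18·7·7=2149; k=3: 1625+0+18·13·7=3263 → min 1512 | B..E: k=2: 0+980+5·7·7=1225; k=3: 455+637+5·13·7=1547; k=4: 882+0+5·7·7=1127 → min 1127.
Length 5: A..E: k=1: 0+1127+18·5·7=1757; k=2: 630+980+18·7·7=2492; k=3: 1625+637+18·13·7=3900; k=4: 1512+0+18·7·7=2394 → min 1757.
Optimal order: (A((B(CD))E)) with cost 1757.

1757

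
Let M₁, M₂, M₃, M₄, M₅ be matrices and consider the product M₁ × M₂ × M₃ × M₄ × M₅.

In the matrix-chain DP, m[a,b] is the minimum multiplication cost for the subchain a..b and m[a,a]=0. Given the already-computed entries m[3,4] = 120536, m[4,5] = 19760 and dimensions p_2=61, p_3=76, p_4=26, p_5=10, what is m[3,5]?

66120

m[3,5] = min over k∈[3,4] of m[3,k]+m[k+1,5]+p_{2}·p_k·p_{5}.
k=3: 0 + 19760 + 61·76·10 = 66120; k=4: 120536 + 0 + 61·26·10 = 136396.
Minimum: 66120 at k=3.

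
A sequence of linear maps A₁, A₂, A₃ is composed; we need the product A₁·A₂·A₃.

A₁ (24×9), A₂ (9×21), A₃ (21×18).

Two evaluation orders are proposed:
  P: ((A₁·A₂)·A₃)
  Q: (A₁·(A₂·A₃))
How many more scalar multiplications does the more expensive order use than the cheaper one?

Order P = ((A₁·A₂)·A₃): (A₁·A₂): 24×9 by 9×21 → 24×21, cost 24·9·21 = 4536; ((A₁·A₂)·A₃): 24×21 by 21×18 → 24×18, cost 24·21·18 = 9072; cumulative 13608. Total 13608.
Order Q = (A₁·(A₂·A₃)): (A₂·A₃): 9×21 by 21×18 → 9×18, cost 9·21·18 = 3402; (A₁·(A₂·A₃)): 24×9 by 9×18 → 24×18, cost 24·9·18 = 3888; cumulative 7290. Total 7290.
Difference: |13608 − 7290| = 6318.

6318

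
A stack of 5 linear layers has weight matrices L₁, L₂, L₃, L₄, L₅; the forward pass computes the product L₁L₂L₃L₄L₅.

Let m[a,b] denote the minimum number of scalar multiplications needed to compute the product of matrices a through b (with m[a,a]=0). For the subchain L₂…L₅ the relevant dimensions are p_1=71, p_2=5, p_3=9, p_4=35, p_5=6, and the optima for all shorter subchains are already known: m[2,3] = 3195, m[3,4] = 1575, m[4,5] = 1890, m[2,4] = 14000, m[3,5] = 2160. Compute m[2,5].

4290

m[2,5] = min over k∈[2,4] of m[2,k]+m[k+1,5]+p_{1}·p_k·p_{5}.
k=2: 0 + 2160 + 71·5·6 = 4290; k=3: 3195 + 1890 + 71·9·6 = 8919; k=4: 14000 + 0 + 71·35·6 = 28910.
Minimum: 4290 at k=2.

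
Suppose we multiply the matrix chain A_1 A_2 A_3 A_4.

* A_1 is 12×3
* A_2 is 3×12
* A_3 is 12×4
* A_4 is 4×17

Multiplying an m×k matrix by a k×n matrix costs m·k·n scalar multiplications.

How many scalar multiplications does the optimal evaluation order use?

960

Adjacent pairs: A_1A_2 = 12·3·12 = 432; A_2A_3 = 3·12·4 = 144; A_3A_4 = 12·4·17 = 816.
Length 3: A_1..A_3: k=1: 0+144+12·3·4=288; k=2: 432+0+12·12·4=1008 → min 288 | A_2..A_4: k=2: 0+816+3·12·17=1428; k=3: 144+0+3·4·17=348 → min 348.
Length 4: A_1..A_4: k=1: 0+348+12·3·17=960; k=2: 432+816+12·12·17=3696; k=3: 288+0+12·4·17=1104 → min 960.
Optimal order: (A_1 ((A_2 A_3) A_4)) with cost 960.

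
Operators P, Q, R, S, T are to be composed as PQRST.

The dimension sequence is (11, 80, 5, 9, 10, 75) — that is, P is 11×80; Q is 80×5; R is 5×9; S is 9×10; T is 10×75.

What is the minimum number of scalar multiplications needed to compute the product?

Adjacent pairs: PQ = 11·80·5 = 4400; QR = 80·5·9 = 3600; RS = 5·9·10 = 450; ST = 9·10·75 = 6750.
Length 3: P..R: k=1: 0+3600+11·80·9=11520; k=2: 4400+0+11·5·9=4895 → min 4895 | Q..S: k=2: 0+450+80·5·10=4450; k=3: 3600+0+80·9·10=10800 → min 4450 | R..T: k=3: 0+6750+5·9·75=10125; k=4: 450+0+5·10·75=4200 → min 4200.
Length 4: P..S: k=1: 0+4450+11·80·10=13250; k=2: 4400+450+11·5·10=5400; k=3: 4895+0+11·9·10=5885 → min 5400 | Q..T: k=2: 0+4200+80·5·75=34200; k=3: 3600+6750+80·9·75=64350; k=4: 4450+0+80·10·75=64450 → min 34200.
Length 5: P..T: k=1: 0+34200+11·80·75=100200; k=2: 4400+4200+11·5·75=12725; k=3: 4895+6750+11·9·75=19070; k=4: 5400+0+11·10·75=13650 → min 12725.
Optimal order: ((PQ)((RS)T)) with cost 12725.

12725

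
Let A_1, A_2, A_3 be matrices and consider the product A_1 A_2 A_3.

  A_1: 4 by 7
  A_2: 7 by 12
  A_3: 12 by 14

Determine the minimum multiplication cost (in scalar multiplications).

Order (A_1 (A_2 A_3)): (A_2 A_3): 7×12 by 12×14 → 7×14, cost 7·12·14 = 1176; (A_1 (A_2 A_3)): 4×7 by 7×14 → 4×14, cost 4·7·14 = 392; cumulative 1568. Total 1568.
Order ((A_1 A_2) A_3): (A_1 A_2): 4×7 by 7×12 → 4×12, cost 4·7·12 = 336; ((A_1 A_2) A_3): 4×12 by 12×14 → 4×14, cost 4·12·14 = 672; cumulative 1008. Total 1008.
Minimum: 1008.

1008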